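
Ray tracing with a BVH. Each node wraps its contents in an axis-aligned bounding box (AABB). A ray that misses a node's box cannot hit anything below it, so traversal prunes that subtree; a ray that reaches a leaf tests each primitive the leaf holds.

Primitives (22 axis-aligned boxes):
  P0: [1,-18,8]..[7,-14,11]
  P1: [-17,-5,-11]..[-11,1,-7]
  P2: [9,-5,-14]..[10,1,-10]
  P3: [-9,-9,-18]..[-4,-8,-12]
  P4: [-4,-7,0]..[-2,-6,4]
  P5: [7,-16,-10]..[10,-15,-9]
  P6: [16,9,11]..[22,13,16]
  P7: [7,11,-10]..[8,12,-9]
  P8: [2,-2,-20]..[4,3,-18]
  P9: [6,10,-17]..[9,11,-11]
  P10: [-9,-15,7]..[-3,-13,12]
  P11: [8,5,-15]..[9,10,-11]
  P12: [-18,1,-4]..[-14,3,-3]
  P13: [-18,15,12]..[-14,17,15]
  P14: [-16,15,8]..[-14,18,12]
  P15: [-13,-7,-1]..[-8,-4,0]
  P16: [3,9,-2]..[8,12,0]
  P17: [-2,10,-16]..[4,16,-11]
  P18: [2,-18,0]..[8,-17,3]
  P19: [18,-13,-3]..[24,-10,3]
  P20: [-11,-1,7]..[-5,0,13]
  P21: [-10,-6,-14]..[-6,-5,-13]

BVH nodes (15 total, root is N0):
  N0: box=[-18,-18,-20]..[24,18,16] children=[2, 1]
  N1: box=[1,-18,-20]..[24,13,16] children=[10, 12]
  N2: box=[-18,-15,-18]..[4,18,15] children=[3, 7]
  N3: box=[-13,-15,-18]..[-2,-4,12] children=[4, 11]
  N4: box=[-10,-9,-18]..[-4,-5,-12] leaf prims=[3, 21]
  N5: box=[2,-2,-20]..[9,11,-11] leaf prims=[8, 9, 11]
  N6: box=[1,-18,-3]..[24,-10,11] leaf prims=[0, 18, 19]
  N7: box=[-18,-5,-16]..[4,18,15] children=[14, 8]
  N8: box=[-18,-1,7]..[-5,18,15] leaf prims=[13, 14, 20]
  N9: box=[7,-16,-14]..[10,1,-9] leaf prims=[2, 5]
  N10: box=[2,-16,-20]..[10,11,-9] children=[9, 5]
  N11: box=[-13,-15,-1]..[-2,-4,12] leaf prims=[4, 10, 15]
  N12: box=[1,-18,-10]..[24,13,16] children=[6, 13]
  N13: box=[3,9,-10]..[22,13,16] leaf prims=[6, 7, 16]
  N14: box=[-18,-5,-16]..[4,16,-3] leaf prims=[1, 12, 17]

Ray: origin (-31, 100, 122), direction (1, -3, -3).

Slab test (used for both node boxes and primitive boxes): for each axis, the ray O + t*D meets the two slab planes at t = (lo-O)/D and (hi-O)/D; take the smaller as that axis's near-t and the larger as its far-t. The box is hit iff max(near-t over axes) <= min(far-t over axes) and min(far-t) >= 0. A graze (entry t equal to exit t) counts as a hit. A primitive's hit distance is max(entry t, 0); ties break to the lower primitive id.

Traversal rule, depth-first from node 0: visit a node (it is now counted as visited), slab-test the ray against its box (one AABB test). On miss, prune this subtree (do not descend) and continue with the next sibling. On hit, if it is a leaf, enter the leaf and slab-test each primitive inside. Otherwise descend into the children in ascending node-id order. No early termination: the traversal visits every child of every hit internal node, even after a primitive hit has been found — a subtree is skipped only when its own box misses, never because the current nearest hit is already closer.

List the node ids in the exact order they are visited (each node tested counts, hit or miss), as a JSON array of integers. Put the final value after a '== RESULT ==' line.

Walk:
N0 x:[13,55] y:[82/3,118/3] z:[106/3,142/3] -> hit [106/3,118/3], descend [1, 2]
  N1 x:[32,55] y:[29,118/3] z:[106/3,142/3] -> hit [106/3,118/3], descend [10, 12]
    N10 x:[33,41] y:[89/3,116/3] z:[131/3,142/3] -> miss, prune
    N12 x:[32,55] y:[29,118/3] z:[106/3,44] -> hit [106/3,118/3], descend [6, 13]
      N6 x:[32,55] y:[110/3,118/3] z:[37,125/3] -> hit [37,118/3] leaf, test {P0@t=38, P18(miss), P19(miss)}
      N13 x:[34,53] y:[29,91/3] z:[106/3,44] -> miss, prune
  N2 x:[13,35] y:[82/3,115/3] z:[107/3,140/3] -> miss, prune

Summary -> nodes [0, 1, 10, 12, 6, 13, 2]; box-tests=7; leaf-entries=1; first=P0

== RESULT ==
[0, 1, 10, 12, 6, 13, 2]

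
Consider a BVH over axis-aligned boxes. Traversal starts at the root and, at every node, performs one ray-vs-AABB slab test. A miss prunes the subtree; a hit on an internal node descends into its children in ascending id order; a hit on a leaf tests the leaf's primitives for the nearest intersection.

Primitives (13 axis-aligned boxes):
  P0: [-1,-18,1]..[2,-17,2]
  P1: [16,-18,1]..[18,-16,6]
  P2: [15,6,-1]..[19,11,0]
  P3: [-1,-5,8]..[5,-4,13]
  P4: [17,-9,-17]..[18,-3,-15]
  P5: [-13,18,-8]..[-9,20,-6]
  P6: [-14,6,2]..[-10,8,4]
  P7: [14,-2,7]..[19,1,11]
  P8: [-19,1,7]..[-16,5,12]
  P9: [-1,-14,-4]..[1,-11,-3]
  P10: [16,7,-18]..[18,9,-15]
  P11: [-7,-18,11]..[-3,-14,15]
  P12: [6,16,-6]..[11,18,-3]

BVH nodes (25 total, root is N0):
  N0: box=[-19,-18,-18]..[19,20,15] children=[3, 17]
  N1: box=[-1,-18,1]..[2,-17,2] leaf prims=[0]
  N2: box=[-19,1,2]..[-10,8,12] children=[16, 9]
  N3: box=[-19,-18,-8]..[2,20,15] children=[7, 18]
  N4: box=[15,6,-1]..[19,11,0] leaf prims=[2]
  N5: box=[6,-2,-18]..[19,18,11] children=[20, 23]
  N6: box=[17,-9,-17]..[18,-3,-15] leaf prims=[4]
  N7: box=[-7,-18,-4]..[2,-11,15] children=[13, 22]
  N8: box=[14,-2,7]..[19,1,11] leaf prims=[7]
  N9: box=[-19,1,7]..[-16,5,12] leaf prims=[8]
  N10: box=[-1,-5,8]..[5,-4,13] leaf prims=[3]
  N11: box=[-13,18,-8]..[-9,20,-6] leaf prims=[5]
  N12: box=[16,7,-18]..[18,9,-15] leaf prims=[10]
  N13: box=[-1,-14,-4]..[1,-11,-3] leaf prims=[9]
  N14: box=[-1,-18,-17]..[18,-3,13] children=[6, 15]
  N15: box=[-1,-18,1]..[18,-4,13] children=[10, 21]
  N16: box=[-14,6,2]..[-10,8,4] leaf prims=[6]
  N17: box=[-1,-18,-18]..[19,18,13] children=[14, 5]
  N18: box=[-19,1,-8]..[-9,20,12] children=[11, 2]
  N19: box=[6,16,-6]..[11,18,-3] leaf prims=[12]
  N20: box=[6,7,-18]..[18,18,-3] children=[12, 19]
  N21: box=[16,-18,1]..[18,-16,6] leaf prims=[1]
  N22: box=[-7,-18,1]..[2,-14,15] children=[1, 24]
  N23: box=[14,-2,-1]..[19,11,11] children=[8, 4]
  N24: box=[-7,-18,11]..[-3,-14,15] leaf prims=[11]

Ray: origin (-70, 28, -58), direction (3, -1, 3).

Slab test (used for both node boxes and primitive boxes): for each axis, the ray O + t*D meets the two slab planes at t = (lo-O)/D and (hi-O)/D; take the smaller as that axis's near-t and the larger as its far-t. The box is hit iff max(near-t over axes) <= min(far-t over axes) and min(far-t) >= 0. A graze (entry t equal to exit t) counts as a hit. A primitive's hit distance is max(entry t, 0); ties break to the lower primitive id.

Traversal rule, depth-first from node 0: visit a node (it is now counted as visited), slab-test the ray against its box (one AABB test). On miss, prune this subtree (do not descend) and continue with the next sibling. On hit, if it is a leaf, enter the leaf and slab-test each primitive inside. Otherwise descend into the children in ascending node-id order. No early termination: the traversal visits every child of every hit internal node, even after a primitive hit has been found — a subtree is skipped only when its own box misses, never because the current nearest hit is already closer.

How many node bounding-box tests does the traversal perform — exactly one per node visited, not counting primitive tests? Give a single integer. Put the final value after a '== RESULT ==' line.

Walk:
N0 x:[17,89/3] y:[8,46] z:[40/3,73/3] -> hit [17,73/3], descend [3, 17]
  N3 x:[17,24] y:[8,46] z:[50/3,73/3] -> hit [17,24], descend [7, 18]
    N7 x:[21,24] y:[39,46] z:[18,73/3] -> miss, prune
    N18 x:[17,61/3] y:[8,27] z:[50/3,70/3] -> hit [17,61/3], descend [2, 11]
      N2 x:[17,20] y:[20,27] z:[20,70/3] -> hit [20,20], descend [9, 16]
        N9 x:[17,18] y:[23,27] z:[65/3,70/3] -> miss, prune
        N16 x:[56/3,20] y:[20,22] z:[20,62/3] -> hit [20,20] leaf, test {P6@t=20}
      N11 x:[19,61/3] y:[8,10] z:[50/3,52/3] -> miss, prune
  N17 x:[23,89/3] y:[10,46] z:[40/3,71/3] -> hit [23,71/3], descend [5, 14]
    N5 x:[76/3,89/3] y:[10,30] z:[40/3,23] -> miss, prune
    N14 x:[23,88/3] y:[31,46] z:[41/3,71/3] -> miss, prune

order=[0, 3, 7, 18, 2, 9, 16, 11, 17, 5, 14]  |boxes|=11  |leaves|=1  hit=P6

== RESULT ==
11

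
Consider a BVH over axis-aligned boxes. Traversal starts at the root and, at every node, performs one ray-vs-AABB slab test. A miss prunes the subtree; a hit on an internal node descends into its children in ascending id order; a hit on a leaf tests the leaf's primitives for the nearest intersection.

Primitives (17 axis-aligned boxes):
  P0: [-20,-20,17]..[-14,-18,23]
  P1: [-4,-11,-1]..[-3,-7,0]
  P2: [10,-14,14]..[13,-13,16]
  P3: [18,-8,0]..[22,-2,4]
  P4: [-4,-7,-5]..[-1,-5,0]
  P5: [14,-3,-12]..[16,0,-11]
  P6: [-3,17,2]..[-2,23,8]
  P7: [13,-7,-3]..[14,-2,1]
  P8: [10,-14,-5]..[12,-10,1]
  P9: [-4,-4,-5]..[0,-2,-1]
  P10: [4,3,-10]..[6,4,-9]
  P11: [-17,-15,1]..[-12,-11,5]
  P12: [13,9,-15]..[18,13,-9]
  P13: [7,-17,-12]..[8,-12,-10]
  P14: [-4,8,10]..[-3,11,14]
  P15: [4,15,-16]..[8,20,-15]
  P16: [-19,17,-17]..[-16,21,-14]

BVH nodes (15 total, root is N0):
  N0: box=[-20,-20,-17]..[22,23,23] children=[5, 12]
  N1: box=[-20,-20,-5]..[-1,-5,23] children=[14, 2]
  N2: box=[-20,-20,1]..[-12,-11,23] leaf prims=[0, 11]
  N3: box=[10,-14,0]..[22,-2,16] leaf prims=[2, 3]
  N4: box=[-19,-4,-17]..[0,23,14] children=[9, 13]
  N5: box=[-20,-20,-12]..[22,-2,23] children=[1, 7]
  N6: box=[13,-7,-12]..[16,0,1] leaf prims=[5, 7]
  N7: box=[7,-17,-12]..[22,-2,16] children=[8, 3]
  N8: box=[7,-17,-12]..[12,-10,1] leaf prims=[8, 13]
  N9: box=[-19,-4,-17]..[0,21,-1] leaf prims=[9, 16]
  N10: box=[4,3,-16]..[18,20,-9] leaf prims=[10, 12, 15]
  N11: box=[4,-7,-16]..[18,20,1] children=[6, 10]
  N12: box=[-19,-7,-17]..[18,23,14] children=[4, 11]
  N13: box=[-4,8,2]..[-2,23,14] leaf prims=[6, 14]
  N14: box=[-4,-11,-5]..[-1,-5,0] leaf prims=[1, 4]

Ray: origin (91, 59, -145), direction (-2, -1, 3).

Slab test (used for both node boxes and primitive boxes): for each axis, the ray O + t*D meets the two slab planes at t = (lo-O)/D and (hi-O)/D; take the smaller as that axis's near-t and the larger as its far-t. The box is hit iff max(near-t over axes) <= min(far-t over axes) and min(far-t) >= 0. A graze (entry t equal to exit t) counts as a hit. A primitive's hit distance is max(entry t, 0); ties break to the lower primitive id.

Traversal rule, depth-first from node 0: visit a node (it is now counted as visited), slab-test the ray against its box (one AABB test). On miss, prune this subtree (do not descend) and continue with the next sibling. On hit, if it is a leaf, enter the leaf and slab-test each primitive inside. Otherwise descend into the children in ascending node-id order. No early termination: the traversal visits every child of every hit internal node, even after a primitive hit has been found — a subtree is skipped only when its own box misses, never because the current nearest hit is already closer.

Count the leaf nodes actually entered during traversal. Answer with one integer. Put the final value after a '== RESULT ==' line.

Traverse from the root:
N0 x:[69/2,111/2] y:[36,79] z:[128/3,56] -> hit [128/3,111/2], descend [5, 12]
  N5 x:[69/2,111/2] y:[61,79] z:[133/3,56] -> miss, prune
  N12 x:[73/2,55] y:[36,66] z:[128/3,53] -> hit [128/3,53], descend [4, 11]
    N4 x:[91/2,55] y:[36,63] z:[128/3,53] -> hit [91/2,53], descend [9, 13]
      N9 x:[91/2,55] y:[38,63] z:[128/3,48] -> hit [91/2,48] leaf, test {P9(miss), P16(miss)}
      N13 x:[93/2,95/2] y:[36,51] z:[49,53] -> miss, prune
    N11 x:[73/2,87/2] y:[39,66] z:[43,146/3] -> hit [43,87/2], descend [6, 10]
      N6 x:[75/2,39] y:[59,66] z:[133/3,146/3] -> miss, prune
      N10 x:[73/2,87/2] y:[39,56] z:[43,136/3] -> hit [43,87/2] leaf, test {P10(miss), P12(miss), P15@t=43}

9 AABB tests over nodes [0, 5, 12, 4, 9, 13, 11, 6, 10]; 2 leaves entered; closest P15.

== RESULT ==
2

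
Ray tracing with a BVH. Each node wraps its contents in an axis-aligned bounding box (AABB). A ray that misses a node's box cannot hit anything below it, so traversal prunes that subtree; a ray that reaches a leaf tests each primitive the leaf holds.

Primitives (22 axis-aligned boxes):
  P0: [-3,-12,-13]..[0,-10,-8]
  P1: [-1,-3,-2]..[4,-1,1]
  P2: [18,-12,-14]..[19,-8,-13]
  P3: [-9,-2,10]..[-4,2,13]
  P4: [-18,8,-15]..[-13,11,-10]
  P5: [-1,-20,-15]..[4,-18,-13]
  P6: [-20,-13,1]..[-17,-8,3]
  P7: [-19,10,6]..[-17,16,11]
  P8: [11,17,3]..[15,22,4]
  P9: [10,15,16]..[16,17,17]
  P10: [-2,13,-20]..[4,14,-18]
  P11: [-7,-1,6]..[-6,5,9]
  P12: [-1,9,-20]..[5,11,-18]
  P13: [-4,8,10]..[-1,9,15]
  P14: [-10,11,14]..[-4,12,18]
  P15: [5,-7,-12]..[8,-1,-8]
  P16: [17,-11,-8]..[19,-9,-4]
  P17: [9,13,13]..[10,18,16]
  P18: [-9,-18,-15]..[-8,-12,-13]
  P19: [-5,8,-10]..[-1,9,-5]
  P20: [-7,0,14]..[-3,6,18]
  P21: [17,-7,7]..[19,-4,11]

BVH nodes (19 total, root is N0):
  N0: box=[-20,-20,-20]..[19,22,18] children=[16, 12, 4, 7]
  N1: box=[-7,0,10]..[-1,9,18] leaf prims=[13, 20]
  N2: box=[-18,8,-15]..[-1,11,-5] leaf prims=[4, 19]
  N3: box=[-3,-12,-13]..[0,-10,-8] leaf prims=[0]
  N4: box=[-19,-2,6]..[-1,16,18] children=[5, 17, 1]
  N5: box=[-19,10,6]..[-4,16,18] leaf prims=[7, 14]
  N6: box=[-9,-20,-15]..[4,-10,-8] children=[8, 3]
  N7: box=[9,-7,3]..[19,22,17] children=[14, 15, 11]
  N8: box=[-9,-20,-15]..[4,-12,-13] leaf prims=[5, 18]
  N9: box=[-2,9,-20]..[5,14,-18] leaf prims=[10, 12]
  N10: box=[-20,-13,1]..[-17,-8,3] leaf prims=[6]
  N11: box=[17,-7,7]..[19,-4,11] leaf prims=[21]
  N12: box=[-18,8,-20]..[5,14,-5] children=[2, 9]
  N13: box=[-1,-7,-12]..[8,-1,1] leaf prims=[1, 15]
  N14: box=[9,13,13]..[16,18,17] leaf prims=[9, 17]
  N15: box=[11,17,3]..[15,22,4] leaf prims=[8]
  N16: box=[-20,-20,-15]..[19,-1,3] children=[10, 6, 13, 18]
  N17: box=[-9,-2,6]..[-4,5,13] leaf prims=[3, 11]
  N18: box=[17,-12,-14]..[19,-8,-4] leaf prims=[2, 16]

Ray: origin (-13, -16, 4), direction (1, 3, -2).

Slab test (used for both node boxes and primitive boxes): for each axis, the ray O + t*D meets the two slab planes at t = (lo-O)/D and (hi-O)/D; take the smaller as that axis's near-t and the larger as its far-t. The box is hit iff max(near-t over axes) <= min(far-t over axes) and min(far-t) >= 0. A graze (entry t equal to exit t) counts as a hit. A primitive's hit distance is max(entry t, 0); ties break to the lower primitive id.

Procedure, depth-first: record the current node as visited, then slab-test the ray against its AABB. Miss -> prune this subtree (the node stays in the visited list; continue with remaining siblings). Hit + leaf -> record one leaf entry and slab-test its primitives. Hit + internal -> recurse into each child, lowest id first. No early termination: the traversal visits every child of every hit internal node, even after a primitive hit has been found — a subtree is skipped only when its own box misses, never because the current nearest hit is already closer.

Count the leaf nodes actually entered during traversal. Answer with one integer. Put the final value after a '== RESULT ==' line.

Walk:
N0 x:[-7,32] y:[-4/3,38/3] z:[-7,12] -> hit [-4/3,12], descend [4, 7, 12, 16]
  N4 x:[-6,12] y:[14/3,32/3] z:[-7,-1] -> miss, prune
  N7 x:[22,32] y:[3,38/3] z:[-13/2,1/2] -> miss, prune
  N12 x:[-5,18] y:[8,10] z:[9/2,12] -> hit [8,10], descend [2, 9]
    N2 x:[-5,12] y:[8,9] z:[9/2,19/2] -> hit [8,9] leaf, test {P4(miss), P19(miss)}
    N9 x:[11,18] y:[25/3,10] z:[11,12] -> miss, prune
  N16 x:[-7,32] y:[-4/3,5] z:[1/2,19/2] -> hit [1/2,5], descend [6, 10, 13, 18]
    N6 x:[4,17] y:[-4/3,2] z:[6,19/2] -> miss, prune
    N10 x:[-7,-4] y:[1,8/3] z:[1/2,3/2] -> miss, prune
    N13 x:[12,21] y:[3,5] z:[3/2,8] -> miss, prune
    N18 x:[30,32] y:[4/3,8/3] z:[4,9] -> miss, prune

Summary -> nodes [0, 4, 7, 12, 2, 9, 16, 6, 10, 13, 18]; box-tests=11; leaf-entries=1; first=miss

== RESULT ==
1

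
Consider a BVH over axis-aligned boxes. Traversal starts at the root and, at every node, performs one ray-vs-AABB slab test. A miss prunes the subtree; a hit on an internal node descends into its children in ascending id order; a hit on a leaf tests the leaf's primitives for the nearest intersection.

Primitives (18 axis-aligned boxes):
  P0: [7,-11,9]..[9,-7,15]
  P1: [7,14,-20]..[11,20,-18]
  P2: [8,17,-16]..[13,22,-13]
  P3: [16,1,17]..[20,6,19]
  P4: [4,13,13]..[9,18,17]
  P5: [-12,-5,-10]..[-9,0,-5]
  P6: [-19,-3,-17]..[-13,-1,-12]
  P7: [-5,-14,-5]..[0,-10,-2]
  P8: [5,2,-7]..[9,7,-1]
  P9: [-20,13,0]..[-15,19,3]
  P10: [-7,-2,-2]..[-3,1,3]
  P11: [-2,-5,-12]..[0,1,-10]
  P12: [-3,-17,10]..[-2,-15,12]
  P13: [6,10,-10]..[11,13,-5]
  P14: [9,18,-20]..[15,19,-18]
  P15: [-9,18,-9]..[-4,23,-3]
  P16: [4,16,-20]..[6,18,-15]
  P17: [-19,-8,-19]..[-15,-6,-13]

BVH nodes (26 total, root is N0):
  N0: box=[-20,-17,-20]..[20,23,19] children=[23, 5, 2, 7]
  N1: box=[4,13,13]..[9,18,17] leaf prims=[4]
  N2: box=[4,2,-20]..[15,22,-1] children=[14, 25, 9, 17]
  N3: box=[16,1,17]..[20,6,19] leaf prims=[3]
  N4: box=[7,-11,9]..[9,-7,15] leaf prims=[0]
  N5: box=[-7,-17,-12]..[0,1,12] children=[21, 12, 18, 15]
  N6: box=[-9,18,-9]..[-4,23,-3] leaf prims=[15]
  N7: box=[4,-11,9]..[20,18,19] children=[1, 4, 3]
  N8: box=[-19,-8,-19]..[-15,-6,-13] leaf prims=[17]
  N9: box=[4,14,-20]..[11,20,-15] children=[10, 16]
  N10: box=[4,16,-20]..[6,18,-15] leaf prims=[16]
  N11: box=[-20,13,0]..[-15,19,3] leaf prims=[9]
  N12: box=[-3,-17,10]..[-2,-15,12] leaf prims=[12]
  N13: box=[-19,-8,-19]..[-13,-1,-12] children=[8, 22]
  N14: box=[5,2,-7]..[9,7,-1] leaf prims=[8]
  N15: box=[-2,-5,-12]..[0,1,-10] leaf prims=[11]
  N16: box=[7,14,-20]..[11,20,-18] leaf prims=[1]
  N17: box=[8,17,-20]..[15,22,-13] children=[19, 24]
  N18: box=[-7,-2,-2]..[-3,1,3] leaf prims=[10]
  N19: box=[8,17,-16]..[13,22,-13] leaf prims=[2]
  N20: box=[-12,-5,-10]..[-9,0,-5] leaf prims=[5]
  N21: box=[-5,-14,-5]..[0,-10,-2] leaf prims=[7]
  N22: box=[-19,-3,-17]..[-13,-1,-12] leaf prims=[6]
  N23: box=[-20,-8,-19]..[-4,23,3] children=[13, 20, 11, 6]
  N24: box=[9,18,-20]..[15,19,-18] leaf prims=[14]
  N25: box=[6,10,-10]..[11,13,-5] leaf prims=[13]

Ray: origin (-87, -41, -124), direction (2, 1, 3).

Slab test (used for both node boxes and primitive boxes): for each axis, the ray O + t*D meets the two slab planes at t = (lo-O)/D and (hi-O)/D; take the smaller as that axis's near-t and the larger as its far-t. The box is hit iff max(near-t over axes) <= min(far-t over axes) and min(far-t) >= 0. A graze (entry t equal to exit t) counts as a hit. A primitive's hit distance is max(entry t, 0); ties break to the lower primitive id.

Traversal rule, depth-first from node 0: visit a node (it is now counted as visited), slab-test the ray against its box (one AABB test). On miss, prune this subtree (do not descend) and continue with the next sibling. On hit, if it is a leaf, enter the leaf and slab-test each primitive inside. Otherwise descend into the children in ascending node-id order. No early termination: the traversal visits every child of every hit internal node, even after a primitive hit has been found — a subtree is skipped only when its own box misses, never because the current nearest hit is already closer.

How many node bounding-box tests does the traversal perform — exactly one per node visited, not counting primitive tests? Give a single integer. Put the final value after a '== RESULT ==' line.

Walk:
N0 x:[67/2,107/2] y:[24,64] z:[104/3,143/3] -> hit [104/3,143/3], descend [2, 5, 7, 23]
  N2 x:[91/2,51] y:[43,63] z:[104/3,41] -> miss, prune
  N5 x:[40,87/2] y:[24,42] z:[112/3,136/3] -> hit [40,42], descend [12, 15, 18, 21]
    N12 x:[42,85/2] y:[24,26] z:[134/3,136/3] -> miss, prune
    N15 x:[85/2,87/2] y:[36,42] z:[112/3,38] -> miss, prune
    N18 x:[40,42] y:[39,42] z:[122/3,127/3] -> hit [122/3,42] leaf, test {P10@t=122/3}
    N21 x:[41,87/2] y:[27,31] z:[119/3,122/3] -> miss, prune
  N7 x:[91/2,107/2] y:[30,59] z:[133/3,143/3] -> hit [91/2,143/3], descend [1, 3, 4]
    N1 x:[91/2,48] y:[54,59] z:[137/3,47] -> miss, prune
    N3 x:[103/2,107/2] y:[42,47] z:[47,143/3] -> miss, prune
    N4 x:[47,48] y:[30,34] z:[133/3,139/3] -> miss, prune
  N23 x:[67/2,83/2] y:[33,64] z:[35,127/3] -> hit [35,83/2], descend [6, 11, 13, 20]
    N6 x:[39,83/2] y:[59,64] z:[115/3,121/3] -> miss, prune
    N11 x:[67/2,36] y:[54,60] z:[124/3,127/3] -> miss, prune
    N13 x:[34,37] y:[33,40] z:[35,112/3] -> hit [35,37], descend [8, 22]
      N8 x:[34,36] y:[33,35] z:[35,37] -> hit [35,35] leaf, test {P17@t=35}
      N22 x:[34,37] y:[38,40] z:[107/3,112/3] -> miss, prune
    N20 x:[75/2,39] y:[36,41] z:[38,119/3] -> hit [38,39] leaf, test {P5@t=38}

Visited [0, 2, 5, 12, 15, 18, 21, 7, 1, 3, 4, 23, 6, 11, 13, 8, 22, 20]. Tests: 18 box, 3 leaf. Nearest: P17.

== RESULT ==
18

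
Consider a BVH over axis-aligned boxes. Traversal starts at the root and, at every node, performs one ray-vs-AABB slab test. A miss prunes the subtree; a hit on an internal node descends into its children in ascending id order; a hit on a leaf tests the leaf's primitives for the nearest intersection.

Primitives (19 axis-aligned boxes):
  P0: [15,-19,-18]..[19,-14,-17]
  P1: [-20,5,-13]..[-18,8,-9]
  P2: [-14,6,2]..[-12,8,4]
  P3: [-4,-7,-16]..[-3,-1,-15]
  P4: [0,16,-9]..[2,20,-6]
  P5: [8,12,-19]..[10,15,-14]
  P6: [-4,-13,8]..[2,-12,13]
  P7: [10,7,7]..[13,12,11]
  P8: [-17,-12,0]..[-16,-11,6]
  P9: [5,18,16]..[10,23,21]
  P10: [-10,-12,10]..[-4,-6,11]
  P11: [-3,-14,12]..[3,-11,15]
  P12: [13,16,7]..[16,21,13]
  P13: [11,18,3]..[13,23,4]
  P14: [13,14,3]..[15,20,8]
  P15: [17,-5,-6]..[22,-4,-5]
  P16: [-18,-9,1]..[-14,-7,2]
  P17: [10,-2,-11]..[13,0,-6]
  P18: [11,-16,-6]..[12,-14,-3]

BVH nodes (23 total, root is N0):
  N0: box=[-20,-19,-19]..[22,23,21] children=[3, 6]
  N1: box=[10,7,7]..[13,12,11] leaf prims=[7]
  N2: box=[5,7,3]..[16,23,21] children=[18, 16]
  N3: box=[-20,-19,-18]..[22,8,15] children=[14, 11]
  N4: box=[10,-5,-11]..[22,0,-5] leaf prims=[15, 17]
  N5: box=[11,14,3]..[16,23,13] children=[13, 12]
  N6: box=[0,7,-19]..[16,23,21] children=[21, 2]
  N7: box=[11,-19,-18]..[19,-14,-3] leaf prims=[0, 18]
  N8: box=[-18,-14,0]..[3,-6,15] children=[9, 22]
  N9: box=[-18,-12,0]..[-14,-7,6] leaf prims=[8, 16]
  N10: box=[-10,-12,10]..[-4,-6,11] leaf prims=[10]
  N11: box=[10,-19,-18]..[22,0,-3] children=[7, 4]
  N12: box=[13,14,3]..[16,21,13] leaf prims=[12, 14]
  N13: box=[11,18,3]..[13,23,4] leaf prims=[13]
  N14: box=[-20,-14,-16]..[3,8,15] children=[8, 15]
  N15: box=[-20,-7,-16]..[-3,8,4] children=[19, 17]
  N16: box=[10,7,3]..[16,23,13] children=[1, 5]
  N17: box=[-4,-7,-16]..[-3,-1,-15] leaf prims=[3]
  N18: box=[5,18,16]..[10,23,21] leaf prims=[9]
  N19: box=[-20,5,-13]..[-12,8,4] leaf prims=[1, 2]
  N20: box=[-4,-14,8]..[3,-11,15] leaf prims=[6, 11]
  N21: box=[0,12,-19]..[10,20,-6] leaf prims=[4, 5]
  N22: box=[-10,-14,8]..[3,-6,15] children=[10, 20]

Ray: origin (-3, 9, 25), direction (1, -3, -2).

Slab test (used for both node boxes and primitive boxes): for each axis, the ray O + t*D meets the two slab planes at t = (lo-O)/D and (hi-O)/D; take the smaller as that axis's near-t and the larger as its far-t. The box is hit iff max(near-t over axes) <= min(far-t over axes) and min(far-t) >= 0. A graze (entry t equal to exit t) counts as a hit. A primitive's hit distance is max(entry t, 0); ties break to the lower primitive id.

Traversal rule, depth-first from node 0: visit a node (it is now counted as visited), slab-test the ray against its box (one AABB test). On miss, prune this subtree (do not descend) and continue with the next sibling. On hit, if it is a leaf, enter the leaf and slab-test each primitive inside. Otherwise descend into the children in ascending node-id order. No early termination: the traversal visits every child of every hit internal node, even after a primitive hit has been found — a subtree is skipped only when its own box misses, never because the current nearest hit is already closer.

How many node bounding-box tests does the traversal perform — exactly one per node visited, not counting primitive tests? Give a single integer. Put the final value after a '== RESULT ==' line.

Traverse from the root:
N0 x:[-17,25] y:[-14/3,28/3] z:[2,22] -> hit [2,28/3], descend [3, 6]
  N3 x:[-17,25] y:[1/3,28/3] z:[5,43/2] -> hit [5,28/3], descend [11, 14]
    N11 x:[13,25] y:[3,28/3] z:[14,43/2] -> miss, prune
    N14 x:[-17,6] y:[1/3,23/3] z:[5,41/2] -> hit [5,6], descend [8, 15]
      N8 x:[-15,6] y:[5,23/3] z:[5,25/2] -> hit [5,6], descend [9, 22]
        N9 x:[-15,-11] y:[16/3,7] z:[19/2,25/2] -> miss, prune
        N22 x:[-7,6] y:[5,23/3] z:[5,17/2] -> hit [5,6], descend [10, 20]
          N10 x:[-7,-1] y:[5,7] z:[7,15/2] -> miss, prune
          N20 x:[-1,6] y:[20/3,23/3] z:[5,17/2] -> miss, prune
      N15 x:[-17,0] y:[1/3,16/3] z:[21/2,41/2] -> miss, prune
  N6 x:[3,19] y:[-14/3,2/3] z:[2,22] -> miss, prune

Summary -> nodes [0, 3, 11, 14, 8, 9, 22, 10, 20, 15, 6]; box-tests=11; leaf-entries=0; first=miss

== RESULT ==
11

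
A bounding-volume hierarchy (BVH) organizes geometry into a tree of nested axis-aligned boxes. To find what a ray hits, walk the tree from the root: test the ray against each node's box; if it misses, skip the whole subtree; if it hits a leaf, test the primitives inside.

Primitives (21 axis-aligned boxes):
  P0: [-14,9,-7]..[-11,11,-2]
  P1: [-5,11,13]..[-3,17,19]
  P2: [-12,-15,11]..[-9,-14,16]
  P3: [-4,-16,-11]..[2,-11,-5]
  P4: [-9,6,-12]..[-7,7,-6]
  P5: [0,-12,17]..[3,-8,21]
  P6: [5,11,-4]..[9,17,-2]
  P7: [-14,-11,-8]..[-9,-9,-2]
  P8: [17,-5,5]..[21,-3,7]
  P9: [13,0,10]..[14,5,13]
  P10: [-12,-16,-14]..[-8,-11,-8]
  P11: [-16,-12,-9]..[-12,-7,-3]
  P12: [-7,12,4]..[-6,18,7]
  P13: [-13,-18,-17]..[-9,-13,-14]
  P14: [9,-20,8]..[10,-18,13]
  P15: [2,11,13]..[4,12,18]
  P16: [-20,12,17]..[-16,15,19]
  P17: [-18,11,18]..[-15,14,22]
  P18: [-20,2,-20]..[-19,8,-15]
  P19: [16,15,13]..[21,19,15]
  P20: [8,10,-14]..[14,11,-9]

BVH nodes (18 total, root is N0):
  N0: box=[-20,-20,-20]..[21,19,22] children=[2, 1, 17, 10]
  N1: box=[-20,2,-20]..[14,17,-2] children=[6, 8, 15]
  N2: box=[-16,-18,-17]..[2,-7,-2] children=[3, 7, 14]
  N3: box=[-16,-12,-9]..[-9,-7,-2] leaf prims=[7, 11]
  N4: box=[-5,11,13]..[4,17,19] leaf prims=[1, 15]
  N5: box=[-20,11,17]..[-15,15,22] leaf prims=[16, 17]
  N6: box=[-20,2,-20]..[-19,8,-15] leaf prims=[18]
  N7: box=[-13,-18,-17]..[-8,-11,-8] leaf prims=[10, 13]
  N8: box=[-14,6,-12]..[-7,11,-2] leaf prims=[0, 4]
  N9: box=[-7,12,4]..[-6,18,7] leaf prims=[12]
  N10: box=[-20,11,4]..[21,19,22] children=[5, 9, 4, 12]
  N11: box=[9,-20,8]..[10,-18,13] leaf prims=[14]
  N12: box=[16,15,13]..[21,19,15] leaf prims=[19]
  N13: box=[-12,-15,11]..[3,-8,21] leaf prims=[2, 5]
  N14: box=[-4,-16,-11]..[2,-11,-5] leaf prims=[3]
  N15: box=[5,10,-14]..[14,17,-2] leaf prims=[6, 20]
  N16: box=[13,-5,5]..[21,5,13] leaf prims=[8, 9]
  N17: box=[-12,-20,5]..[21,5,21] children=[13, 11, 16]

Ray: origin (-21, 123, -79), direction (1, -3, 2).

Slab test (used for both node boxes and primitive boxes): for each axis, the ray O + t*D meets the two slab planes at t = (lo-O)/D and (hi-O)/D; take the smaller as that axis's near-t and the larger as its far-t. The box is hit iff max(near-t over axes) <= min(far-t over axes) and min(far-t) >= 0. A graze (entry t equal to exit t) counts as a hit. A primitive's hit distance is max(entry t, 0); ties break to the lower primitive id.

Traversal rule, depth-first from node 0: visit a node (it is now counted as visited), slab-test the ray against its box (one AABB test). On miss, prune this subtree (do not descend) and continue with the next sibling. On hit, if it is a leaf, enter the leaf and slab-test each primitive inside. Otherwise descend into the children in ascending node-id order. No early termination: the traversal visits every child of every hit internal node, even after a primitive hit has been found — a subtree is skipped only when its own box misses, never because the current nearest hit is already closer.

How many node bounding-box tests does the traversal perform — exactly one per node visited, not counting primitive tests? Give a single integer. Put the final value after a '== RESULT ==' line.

Walk:
N0 x:[1,42] y:[104/3,143/3] z:[59/2,101/2] -> hit [104/3,42], descend [1, 2, 10, 17]
  N1 x:[1,35] y:[106/3,121/3] z:[59/2,77/2] -> miss, prune
  N2 x:[5,23] y:[130/3,47] z:[31,77/2] -> miss, prune
  N10 x:[1,42] y:[104/3,112/3] z:[83/2,101/2] -> miss, prune
  N17 x:[9,42] y:[118/3,143/3] z:[42,50] -> hit [42,42], descend [11, 13, 16]
    N11 x:[30,31] y:[47,143/3] z:[87/2,46] -> miss, prune
    N13 x:[9,24] y:[131/3,46] z:[45,50] -> miss, prune
    N16 x:[34,42] y:[118/3,128/3] z:[42,46] -> hit [42,42] leaf, test {P8@t=42, P9(miss)}

Visited [0, 1, 2, 10, 17, 11, 13, 16]. Tests: 8 box, 1 leaf. Nearest: P8.

== RESULT ==
8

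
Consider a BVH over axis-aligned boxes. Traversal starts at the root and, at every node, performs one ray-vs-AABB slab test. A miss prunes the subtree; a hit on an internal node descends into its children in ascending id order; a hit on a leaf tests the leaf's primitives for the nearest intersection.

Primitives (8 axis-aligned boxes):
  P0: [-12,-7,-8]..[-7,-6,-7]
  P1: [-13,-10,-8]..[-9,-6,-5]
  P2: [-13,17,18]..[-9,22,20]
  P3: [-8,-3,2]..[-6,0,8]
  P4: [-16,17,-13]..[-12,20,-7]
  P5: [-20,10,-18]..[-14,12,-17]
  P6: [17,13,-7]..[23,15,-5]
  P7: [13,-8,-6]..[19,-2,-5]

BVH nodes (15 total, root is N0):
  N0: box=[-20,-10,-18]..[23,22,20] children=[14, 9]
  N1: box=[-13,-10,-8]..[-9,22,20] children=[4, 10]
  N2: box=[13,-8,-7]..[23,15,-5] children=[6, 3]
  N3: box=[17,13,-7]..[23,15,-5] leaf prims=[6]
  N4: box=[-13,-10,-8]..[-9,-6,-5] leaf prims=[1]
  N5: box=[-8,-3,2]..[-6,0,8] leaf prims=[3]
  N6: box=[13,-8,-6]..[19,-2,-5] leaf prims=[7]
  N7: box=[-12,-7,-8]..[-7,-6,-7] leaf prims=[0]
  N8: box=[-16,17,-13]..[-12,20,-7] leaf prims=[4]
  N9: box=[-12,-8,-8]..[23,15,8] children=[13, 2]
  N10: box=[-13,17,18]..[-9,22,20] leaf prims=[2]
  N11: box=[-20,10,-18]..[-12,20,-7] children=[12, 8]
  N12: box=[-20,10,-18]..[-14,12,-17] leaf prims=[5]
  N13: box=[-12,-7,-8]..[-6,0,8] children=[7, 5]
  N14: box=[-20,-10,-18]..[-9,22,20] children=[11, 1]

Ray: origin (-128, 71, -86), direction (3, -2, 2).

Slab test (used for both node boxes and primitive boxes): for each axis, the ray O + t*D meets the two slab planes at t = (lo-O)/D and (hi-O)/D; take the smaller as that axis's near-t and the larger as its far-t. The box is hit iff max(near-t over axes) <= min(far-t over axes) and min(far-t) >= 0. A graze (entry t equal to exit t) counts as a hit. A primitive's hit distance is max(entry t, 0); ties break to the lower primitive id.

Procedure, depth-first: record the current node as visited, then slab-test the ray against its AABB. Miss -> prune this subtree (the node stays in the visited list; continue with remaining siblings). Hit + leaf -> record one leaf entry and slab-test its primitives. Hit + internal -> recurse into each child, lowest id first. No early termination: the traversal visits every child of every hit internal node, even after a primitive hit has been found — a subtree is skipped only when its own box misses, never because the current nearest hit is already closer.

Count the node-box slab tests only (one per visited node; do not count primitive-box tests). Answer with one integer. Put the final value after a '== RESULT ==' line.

Walk:
N0 x:[36,151/3] y:[49/2,81/2] z:[34,53] -> hit [36,81/2], descend [9, 14]
  N9 x:[116/3,151/3] y:[28,79/2] z:[39,47] -> hit [39,79/2], descend [2, 13]
    N2 x:[47,151/3] y:[28,79/2] z:[79/2,81/2] -> miss, prune
    N13 x:[116/3,122/3] y:[71/2,39] z:[39,47] -> hit [39,39], descend [5, 7]
      N5 x:[40,122/3] y:[71/2,37] z:[44,47] -> miss, prune
      N7 x:[116/3,121/3] y:[77/2,39] z:[39,79/2] -> hit [39,39] leaf, test {P0@t=39}
  N14 x:[36,119/3] y:[49/2,81/2] z:[34,53] -> hit [36,119/3], descend [1, 11]
    N1 x:[115/3,119/3] y:[49/2,81/2] z:[39,53] -> hit [39,119/3], descend [4, 10]
      N4 x:[115/3,119/3] y:[77/2,81/2] z:[39,81/2] -> hit [39,119/3] leaf, test {P1@t=39}
      N10 x:[115/3,119/3] y:[49/2,27] z:[52,53] -> miss, prune
    N11 x:[36,116/3] y:[51/2,61/2] z:[34,79/2] -> miss, prune

11 AABB tests over nodes [0, 9, 2, 13, 5, 7, 14, 1, 4, 10, 11]; 2 leaves entered; closest P0.

== RESULT ==
11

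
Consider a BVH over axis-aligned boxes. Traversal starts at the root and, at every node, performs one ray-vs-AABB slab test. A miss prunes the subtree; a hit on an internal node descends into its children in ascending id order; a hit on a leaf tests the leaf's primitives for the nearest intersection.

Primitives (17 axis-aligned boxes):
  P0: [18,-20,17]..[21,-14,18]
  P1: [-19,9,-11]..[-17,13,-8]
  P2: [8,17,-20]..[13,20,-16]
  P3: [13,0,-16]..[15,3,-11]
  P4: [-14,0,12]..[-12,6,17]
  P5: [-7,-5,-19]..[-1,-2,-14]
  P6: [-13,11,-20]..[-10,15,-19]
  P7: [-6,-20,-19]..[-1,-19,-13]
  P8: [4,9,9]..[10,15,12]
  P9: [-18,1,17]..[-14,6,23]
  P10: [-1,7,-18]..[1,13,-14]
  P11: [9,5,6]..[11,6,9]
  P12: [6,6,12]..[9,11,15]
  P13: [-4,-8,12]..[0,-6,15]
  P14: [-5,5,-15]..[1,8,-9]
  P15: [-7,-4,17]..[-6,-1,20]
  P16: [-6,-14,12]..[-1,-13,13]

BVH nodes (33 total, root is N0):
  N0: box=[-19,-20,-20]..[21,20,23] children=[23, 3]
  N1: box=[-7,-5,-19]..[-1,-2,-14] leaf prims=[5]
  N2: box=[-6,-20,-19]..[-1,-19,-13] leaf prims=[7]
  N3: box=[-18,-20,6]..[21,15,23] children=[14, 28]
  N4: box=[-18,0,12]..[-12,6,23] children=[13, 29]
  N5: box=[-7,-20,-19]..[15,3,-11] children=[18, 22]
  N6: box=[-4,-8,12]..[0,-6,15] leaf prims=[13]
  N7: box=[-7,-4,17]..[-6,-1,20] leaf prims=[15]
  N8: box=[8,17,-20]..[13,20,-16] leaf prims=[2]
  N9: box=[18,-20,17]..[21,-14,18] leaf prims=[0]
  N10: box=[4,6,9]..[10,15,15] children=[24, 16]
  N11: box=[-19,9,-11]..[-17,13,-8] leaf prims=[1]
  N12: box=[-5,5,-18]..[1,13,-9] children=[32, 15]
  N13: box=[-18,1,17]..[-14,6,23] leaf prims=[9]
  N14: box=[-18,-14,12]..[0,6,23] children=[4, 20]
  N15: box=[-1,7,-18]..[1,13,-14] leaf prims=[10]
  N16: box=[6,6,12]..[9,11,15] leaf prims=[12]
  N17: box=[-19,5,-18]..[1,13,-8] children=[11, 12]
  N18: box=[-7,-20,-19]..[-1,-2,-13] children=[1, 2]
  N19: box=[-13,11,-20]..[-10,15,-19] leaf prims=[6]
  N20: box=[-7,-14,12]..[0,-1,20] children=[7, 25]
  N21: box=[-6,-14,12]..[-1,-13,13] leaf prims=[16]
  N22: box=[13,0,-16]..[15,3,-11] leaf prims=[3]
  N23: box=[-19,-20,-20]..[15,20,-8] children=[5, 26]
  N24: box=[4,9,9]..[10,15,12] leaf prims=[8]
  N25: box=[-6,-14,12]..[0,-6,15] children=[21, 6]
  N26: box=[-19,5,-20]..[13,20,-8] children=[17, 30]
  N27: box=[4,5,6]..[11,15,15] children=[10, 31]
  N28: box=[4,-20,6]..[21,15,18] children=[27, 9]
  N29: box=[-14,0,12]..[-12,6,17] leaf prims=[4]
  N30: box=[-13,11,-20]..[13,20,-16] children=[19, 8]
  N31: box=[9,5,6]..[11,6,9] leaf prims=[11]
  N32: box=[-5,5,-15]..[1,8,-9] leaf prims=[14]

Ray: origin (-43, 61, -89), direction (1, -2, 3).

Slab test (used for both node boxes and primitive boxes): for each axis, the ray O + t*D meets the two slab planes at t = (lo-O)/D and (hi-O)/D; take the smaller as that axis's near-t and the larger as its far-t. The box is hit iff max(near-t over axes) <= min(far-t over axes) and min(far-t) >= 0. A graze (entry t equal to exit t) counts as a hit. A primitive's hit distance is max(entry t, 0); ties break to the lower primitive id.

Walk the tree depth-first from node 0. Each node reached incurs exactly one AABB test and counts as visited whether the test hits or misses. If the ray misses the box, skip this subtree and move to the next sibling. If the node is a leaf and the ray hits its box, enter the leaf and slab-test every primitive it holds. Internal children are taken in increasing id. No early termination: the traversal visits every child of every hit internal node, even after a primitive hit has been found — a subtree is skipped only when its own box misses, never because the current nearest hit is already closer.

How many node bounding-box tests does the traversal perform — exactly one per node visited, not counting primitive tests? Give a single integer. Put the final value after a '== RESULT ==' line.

Walk:
N0 x:[24,64] y:[41/2,81/2] z:[23,112/3] -> hit [24,112/3], descend [3, 23]
  N3 x:[25,64] y:[23,81/2] z:[95/3,112/3] -> hit [95/3,112/3], descend [14, 28]
    N14 x:[25,43] y:[55/2,75/2] z:[101/3,112/3] -> hit [101/3,112/3], descend [4, 20]
      N4 x:[25,31] y:[55/2,61/2] z:[101/3,112/3] -> miss, prune
      N20 x:[36,43] y:[31,75/2] z:[101/3,109/3] -> hit [36,109/3], descend [7, 25]
        N7 x:[36,37] y:[31,65/2] z:[106/3,109/3] -> miss, prune
        N25 x:[37,43] y:[67/2,75/2] z:[101/3,104/3] -> miss, prune
    N28 x:[47,64] y:[23,81/2] z:[95/3,107/3] -> miss, prune
  N23 x:[24,58] y:[41/2,81/2] z:[23,27] -> hit [24,27], descend [5, 26]
    N5 x:[36,58] y:[29,81/2] z:[70/3,26] -> miss, prune
    N26 x:[24,56] y:[41/2,28] z:[23,27] -> hit [24,27], descend [17, 30]
      N17 x:[24,44] y:[24,28] z:[71/3,27] -> hit [24,27], descend [11, 12]
        N11 x:[24,26] y:[24,26] z:[26,27] -> hit [26,26] leaf, test {P1@t=26}
        N12 x:[38,44] y:[24,28] z:[71/3,80/3] -> miss, prune
      N30 x:[30,56] y:[41/2,25] z:[23,73/3] -> miss, prune

Summary -> nodes [0, 3, 14, 4, 20, 7, 25, 28, 23, 5, 26, 17, 11, 12, 30]; box-tests=15; leaf-entries=1; first=P1

== RESULT ==
15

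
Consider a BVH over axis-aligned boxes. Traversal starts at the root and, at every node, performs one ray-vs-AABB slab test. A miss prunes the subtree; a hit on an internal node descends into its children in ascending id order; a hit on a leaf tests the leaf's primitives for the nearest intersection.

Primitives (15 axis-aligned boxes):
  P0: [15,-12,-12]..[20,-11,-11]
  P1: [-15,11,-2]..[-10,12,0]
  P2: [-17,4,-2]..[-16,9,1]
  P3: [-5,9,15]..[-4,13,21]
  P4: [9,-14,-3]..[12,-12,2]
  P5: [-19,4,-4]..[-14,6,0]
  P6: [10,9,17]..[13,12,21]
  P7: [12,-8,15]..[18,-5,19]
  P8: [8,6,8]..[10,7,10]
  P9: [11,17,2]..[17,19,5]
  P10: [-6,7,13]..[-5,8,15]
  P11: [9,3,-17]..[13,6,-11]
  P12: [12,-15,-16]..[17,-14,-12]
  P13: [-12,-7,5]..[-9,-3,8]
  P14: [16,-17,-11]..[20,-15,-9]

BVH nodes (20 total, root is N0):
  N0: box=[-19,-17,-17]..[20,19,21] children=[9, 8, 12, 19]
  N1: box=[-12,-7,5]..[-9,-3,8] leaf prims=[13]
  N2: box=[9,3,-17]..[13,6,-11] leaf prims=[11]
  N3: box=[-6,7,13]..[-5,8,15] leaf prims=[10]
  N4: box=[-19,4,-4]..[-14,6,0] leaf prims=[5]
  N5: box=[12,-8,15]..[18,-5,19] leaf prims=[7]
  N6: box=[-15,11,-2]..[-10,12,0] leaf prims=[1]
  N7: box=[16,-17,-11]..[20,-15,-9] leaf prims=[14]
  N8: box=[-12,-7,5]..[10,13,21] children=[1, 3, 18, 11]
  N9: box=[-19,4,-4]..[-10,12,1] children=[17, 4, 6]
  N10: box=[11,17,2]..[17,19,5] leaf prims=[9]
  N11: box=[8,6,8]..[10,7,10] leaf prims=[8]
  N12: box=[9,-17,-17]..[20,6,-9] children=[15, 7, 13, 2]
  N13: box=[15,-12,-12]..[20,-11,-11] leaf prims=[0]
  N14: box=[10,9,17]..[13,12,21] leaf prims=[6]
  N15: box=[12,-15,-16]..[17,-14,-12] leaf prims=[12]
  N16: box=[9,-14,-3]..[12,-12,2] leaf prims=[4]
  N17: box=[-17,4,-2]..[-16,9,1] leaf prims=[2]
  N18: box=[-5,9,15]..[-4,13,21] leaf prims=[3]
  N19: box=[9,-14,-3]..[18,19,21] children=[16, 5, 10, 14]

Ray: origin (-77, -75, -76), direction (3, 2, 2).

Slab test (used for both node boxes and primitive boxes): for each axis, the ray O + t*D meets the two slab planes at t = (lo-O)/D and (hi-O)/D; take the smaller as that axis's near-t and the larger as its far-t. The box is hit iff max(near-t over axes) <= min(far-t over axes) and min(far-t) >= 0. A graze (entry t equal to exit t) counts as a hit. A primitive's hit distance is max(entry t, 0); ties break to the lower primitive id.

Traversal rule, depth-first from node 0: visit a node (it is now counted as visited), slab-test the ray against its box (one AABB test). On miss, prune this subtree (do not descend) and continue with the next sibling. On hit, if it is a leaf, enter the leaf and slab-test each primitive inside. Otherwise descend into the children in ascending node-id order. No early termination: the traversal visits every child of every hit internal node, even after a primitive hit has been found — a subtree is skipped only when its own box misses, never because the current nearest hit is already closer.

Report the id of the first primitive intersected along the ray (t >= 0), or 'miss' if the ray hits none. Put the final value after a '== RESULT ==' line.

Walk:
N0 x:[58/3,97/3] y:[29,47] z:[59/2,97/2] -> hit [59/2,97/3], descend [8, 9, 12, 19]
  N8 x:[65/3,29] y:[34,44] z:[81/2,97/2] -> miss, prune
  N9 x:[58/3,67/3] y:[79/2,87/2] z:[36,77/2] -> miss, prune
  N12 x:[86/3,97/3] y:[29,81/2] z:[59/2,67/2] -> hit [59/2,97/3], descend [2, 7, 13, 15]
    N2 x:[86/3,30] y:[39,81/2] z:[59/2,65/2] -> miss, prune
    N7 x:[31,97/3] y:[29,30] z:[65/2,67/2] -> miss, prune
    N13 x:[92/3,97/3] y:[63/2,32] z:[32,65/2] -> hit [32,32] leaf, test {P0@t=32}
    N15 x:[89/3,94/3] y:[30,61/2] z:[30,32] -> hit [30,61/2] leaf, test {P12@t=30}
  N19 x:[86/3,95/3] y:[61/2,47] z:[73/2,97/2] -> miss, prune

Summary -> nodes [0, 8, 9, 12, 2, 7, 13, 15, 19]; box-tests=9; leaf-entries=2; first=P12

== RESULT ==
12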